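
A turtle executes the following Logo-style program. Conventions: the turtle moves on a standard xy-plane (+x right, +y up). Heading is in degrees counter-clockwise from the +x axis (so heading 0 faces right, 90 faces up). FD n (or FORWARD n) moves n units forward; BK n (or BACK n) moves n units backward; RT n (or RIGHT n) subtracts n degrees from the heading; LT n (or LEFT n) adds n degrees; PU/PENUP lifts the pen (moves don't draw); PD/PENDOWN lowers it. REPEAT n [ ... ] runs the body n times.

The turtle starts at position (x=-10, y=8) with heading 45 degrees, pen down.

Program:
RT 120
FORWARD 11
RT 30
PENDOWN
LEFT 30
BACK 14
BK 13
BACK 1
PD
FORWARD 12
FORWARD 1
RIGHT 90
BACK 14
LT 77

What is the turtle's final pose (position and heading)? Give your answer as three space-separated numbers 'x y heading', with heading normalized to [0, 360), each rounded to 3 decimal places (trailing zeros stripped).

Answer: 2.488 15.487 272

Derivation:
Executing turtle program step by step:
Start: pos=(-10,8), heading=45, pen down
RT 120: heading 45 -> 285
FD 11: (-10,8) -> (-7.153,-2.625) [heading=285, draw]
RT 30: heading 285 -> 255
PD: pen down
LT 30: heading 255 -> 285
BK 14: (-7.153,-2.625) -> (-10.776,10.898) [heading=285, draw]
BK 13: (-10.776,10.898) -> (-14.141,23.455) [heading=285, draw]
BK 1: (-14.141,23.455) -> (-14.4,24.421) [heading=285, draw]
PD: pen down
FD 12: (-14.4,24.421) -> (-11.294,12.83) [heading=285, draw]
FD 1: (-11.294,12.83) -> (-11.035,11.864) [heading=285, draw]
RT 90: heading 285 -> 195
BK 14: (-11.035,11.864) -> (2.488,15.487) [heading=195, draw]
LT 77: heading 195 -> 272
Final: pos=(2.488,15.487), heading=272, 7 segment(s) drawn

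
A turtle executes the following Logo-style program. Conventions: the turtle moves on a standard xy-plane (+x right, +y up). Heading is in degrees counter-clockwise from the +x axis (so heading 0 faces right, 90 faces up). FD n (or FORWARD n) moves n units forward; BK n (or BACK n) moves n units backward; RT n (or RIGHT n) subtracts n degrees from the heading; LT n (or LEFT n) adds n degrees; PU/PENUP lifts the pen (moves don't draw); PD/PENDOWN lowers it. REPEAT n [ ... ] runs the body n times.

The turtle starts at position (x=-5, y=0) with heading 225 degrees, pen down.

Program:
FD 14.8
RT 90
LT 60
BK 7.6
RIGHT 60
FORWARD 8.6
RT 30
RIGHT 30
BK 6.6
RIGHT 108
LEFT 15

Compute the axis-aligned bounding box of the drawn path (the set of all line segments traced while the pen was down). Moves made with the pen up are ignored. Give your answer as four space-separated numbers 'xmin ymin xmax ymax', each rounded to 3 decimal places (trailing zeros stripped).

Answer: -15.913 -10.465 -5 0

Derivation:
Executing turtle program step by step:
Start: pos=(-5,0), heading=225, pen down
FD 14.8: (-5,0) -> (-15.465,-10.465) [heading=225, draw]
RT 90: heading 225 -> 135
LT 60: heading 135 -> 195
BK 7.6: (-15.465,-10.465) -> (-8.124,-8.498) [heading=195, draw]
RT 60: heading 195 -> 135
FD 8.6: (-8.124,-8.498) -> (-14.205,-2.417) [heading=135, draw]
RT 30: heading 135 -> 105
RT 30: heading 105 -> 75
BK 6.6: (-14.205,-2.417) -> (-15.913,-8.792) [heading=75, draw]
RT 108: heading 75 -> 327
LT 15: heading 327 -> 342
Final: pos=(-15.913,-8.792), heading=342, 4 segment(s) drawn

Segment endpoints: x in {-15.913, -15.465, -14.205, -8.124, -5}, y in {-10.465, -8.792, -8.498, -2.417, 0}
xmin=-15.913, ymin=-10.465, xmax=-5, ymax=0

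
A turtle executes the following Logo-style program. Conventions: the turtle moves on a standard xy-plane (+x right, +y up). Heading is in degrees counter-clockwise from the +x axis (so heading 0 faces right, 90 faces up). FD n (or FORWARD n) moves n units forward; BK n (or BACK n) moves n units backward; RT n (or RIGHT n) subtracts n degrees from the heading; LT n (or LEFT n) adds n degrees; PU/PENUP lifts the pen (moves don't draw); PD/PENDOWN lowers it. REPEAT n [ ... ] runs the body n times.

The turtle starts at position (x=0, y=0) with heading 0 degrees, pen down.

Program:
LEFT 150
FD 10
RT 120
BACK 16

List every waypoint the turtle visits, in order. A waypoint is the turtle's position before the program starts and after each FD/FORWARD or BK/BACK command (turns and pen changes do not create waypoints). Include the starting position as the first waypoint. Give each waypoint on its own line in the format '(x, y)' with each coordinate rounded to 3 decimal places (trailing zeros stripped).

Answer: (0, 0)
(-8.66, 5)
(-22.517, -3)

Derivation:
Executing turtle program step by step:
Start: pos=(0,0), heading=0, pen down
LT 150: heading 0 -> 150
FD 10: (0,0) -> (-8.66,5) [heading=150, draw]
RT 120: heading 150 -> 30
BK 16: (-8.66,5) -> (-22.517,-3) [heading=30, draw]
Final: pos=(-22.517,-3), heading=30, 2 segment(s) drawn
Waypoints (3 total):
(0, 0)
(-8.66, 5)
(-22.517, -3)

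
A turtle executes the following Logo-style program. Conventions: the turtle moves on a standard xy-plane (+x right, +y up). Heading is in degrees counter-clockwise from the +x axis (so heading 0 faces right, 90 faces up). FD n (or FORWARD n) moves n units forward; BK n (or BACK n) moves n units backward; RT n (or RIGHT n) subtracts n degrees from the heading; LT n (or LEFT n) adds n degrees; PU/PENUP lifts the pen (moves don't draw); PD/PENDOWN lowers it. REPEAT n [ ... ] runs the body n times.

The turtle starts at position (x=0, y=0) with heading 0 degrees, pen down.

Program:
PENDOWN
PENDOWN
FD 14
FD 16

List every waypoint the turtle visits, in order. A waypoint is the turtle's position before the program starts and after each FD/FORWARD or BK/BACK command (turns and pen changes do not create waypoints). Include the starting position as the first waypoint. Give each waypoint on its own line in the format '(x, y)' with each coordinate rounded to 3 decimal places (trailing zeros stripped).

Executing turtle program step by step:
Start: pos=(0,0), heading=0, pen down
PD: pen down
PD: pen down
FD 14: (0,0) -> (14,0) [heading=0, draw]
FD 16: (14,0) -> (30,0) [heading=0, draw]
Final: pos=(30,0), heading=0, 2 segment(s) drawn
Waypoints (3 total):
(0, 0)
(14, 0)
(30, 0)

Answer: (0, 0)
(14, 0)
(30, 0)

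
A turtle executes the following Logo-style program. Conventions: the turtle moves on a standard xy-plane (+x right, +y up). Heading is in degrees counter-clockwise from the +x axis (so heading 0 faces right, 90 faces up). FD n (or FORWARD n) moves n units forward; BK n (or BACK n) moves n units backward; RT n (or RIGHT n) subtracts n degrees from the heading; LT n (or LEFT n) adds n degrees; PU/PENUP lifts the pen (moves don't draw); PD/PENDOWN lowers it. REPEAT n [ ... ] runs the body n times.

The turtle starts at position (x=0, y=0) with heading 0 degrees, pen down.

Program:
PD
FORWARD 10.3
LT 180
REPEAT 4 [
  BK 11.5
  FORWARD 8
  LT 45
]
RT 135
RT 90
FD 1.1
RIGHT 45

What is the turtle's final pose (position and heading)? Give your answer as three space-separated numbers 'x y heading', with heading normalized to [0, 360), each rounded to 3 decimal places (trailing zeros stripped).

Answer: 13.022 9.228 90

Derivation:
Executing turtle program step by step:
Start: pos=(0,0), heading=0, pen down
PD: pen down
FD 10.3: (0,0) -> (10.3,0) [heading=0, draw]
LT 180: heading 0 -> 180
REPEAT 4 [
  -- iteration 1/4 --
  BK 11.5: (10.3,0) -> (21.8,0) [heading=180, draw]
  FD 8: (21.8,0) -> (13.8,0) [heading=180, draw]
  LT 45: heading 180 -> 225
  -- iteration 2/4 --
  BK 11.5: (13.8,0) -> (21.932,8.132) [heading=225, draw]
  FD 8: (21.932,8.132) -> (16.275,2.475) [heading=225, draw]
  LT 45: heading 225 -> 270
  -- iteration 3/4 --
  BK 11.5: (16.275,2.475) -> (16.275,13.975) [heading=270, draw]
  FD 8: (16.275,13.975) -> (16.275,5.975) [heading=270, draw]
  LT 45: heading 270 -> 315
  -- iteration 4/4 --
  BK 11.5: (16.275,5.975) -> (8.143,14.107) [heading=315, draw]
  FD 8: (8.143,14.107) -> (13.8,8.45) [heading=315, draw]
  LT 45: heading 315 -> 0
]
RT 135: heading 0 -> 225
RT 90: heading 225 -> 135
FD 1.1: (13.8,8.45) -> (13.022,9.228) [heading=135, draw]
RT 45: heading 135 -> 90
Final: pos=(13.022,9.228), heading=90, 10 segment(s) drawn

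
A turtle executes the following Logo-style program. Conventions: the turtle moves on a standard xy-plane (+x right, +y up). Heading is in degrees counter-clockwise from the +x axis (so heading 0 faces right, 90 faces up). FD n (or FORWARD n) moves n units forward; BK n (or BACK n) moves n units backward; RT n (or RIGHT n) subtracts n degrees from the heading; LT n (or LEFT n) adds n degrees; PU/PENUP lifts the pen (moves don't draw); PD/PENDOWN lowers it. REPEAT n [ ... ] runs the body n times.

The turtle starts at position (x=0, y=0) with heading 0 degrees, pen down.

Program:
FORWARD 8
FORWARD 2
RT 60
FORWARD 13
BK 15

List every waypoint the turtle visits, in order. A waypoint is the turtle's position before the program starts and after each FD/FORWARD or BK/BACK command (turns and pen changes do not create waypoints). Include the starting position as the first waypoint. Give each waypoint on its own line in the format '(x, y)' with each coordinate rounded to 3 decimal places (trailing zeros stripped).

Answer: (0, 0)
(8, 0)
(10, 0)
(16.5, -11.258)
(9, 1.732)

Derivation:
Executing turtle program step by step:
Start: pos=(0,0), heading=0, pen down
FD 8: (0,0) -> (8,0) [heading=0, draw]
FD 2: (8,0) -> (10,0) [heading=0, draw]
RT 60: heading 0 -> 300
FD 13: (10,0) -> (16.5,-11.258) [heading=300, draw]
BK 15: (16.5,-11.258) -> (9,1.732) [heading=300, draw]
Final: pos=(9,1.732), heading=300, 4 segment(s) drawn
Waypoints (5 total):
(0, 0)
(8, 0)
(10, 0)
(16.5, -11.258)
(9, 1.732)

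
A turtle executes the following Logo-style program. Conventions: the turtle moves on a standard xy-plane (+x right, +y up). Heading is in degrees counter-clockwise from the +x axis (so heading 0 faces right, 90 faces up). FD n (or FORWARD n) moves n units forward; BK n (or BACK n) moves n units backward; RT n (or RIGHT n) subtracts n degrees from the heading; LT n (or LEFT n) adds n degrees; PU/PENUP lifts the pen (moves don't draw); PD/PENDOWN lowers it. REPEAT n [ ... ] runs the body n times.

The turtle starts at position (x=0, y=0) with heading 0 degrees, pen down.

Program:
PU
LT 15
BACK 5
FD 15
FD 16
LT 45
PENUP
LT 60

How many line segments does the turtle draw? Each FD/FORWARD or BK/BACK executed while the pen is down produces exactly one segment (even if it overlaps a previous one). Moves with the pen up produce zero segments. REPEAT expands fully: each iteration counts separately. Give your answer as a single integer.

Answer: 0

Derivation:
Executing turtle program step by step:
Start: pos=(0,0), heading=0, pen down
PU: pen up
LT 15: heading 0 -> 15
BK 5: (0,0) -> (-4.83,-1.294) [heading=15, move]
FD 15: (-4.83,-1.294) -> (9.659,2.588) [heading=15, move]
FD 16: (9.659,2.588) -> (25.114,6.729) [heading=15, move]
LT 45: heading 15 -> 60
PU: pen up
LT 60: heading 60 -> 120
Final: pos=(25.114,6.729), heading=120, 0 segment(s) drawn
Segments drawn: 0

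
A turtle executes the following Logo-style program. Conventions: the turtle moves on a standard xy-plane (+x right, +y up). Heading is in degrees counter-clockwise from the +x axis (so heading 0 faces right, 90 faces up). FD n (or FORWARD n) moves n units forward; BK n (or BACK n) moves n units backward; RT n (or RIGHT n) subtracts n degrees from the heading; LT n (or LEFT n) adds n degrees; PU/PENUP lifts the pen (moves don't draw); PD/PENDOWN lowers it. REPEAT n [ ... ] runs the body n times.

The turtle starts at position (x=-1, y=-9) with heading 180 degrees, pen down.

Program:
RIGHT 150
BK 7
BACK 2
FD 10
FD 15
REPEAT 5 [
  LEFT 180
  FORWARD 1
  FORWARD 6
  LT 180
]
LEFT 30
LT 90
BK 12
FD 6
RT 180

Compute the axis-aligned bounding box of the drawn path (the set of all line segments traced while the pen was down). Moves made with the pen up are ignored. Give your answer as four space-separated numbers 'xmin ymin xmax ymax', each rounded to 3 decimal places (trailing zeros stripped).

Executing turtle program step by step:
Start: pos=(-1,-9), heading=180, pen down
RT 150: heading 180 -> 30
BK 7: (-1,-9) -> (-7.062,-12.5) [heading=30, draw]
BK 2: (-7.062,-12.5) -> (-8.794,-13.5) [heading=30, draw]
FD 10: (-8.794,-13.5) -> (-0.134,-8.5) [heading=30, draw]
FD 15: (-0.134,-8.5) -> (12.856,-1) [heading=30, draw]
REPEAT 5 [
  -- iteration 1/5 --
  LT 180: heading 30 -> 210
  FD 1: (12.856,-1) -> (11.99,-1.5) [heading=210, draw]
  FD 6: (11.99,-1.5) -> (6.794,-4.5) [heading=210, draw]
  LT 180: heading 210 -> 30
  -- iteration 2/5 --
  LT 180: heading 30 -> 210
  FD 1: (6.794,-4.5) -> (5.928,-5) [heading=210, draw]
  FD 6: (5.928,-5) -> (0.732,-8) [heading=210, draw]
  LT 180: heading 210 -> 30
  -- iteration 3/5 --
  LT 180: heading 30 -> 210
  FD 1: (0.732,-8) -> (-0.134,-8.5) [heading=210, draw]
  FD 6: (-0.134,-8.5) -> (-5.33,-11.5) [heading=210, draw]
  LT 180: heading 210 -> 30
  -- iteration 4/5 --
  LT 180: heading 30 -> 210
  FD 1: (-5.33,-11.5) -> (-6.196,-12) [heading=210, draw]
  FD 6: (-6.196,-12) -> (-11.392,-15) [heading=210, draw]
  LT 180: heading 210 -> 30
  -- iteration 5/5 --
  LT 180: heading 30 -> 210
  FD 1: (-11.392,-15) -> (-12.258,-15.5) [heading=210, draw]
  FD 6: (-12.258,-15.5) -> (-17.454,-18.5) [heading=210, draw]
  LT 180: heading 210 -> 30
]
LT 30: heading 30 -> 60
LT 90: heading 60 -> 150
BK 12: (-17.454,-18.5) -> (-7.062,-24.5) [heading=150, draw]
FD 6: (-7.062,-24.5) -> (-12.258,-21.5) [heading=150, draw]
RT 180: heading 150 -> 330
Final: pos=(-12.258,-21.5), heading=330, 16 segment(s) drawn

Segment endpoints: x in {-17.454, -12.258, -12.258, -11.392, -8.794, -7.062, -7.062, -6.196, -5.33, -1, -0.134, -0.134, 0.732, 5.928, 6.794, 11.99, 12.856}, y in {-24.5, -21.5, -18.5, -15.5, -15, -13.5, -12.5, -12, -11.5, -9, -8.5, -8.5, -8, -5, -4.5, -1.5, -1}
xmin=-17.454, ymin=-24.5, xmax=12.856, ymax=-1

Answer: -17.454 -24.5 12.856 -1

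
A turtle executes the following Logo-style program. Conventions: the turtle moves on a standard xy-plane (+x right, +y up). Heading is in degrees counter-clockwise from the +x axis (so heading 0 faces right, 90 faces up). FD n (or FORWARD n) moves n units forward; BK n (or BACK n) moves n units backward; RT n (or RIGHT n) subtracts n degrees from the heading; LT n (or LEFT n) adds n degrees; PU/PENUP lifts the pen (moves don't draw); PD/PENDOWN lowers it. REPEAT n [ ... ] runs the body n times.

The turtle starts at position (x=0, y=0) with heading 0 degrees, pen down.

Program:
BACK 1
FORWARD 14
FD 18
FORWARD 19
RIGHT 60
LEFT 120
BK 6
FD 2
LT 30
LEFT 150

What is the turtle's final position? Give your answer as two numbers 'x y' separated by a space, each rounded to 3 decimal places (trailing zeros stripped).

Answer: 48 -3.464

Derivation:
Executing turtle program step by step:
Start: pos=(0,0), heading=0, pen down
BK 1: (0,0) -> (-1,0) [heading=0, draw]
FD 14: (-1,0) -> (13,0) [heading=0, draw]
FD 18: (13,0) -> (31,0) [heading=0, draw]
FD 19: (31,0) -> (50,0) [heading=0, draw]
RT 60: heading 0 -> 300
LT 120: heading 300 -> 60
BK 6: (50,0) -> (47,-5.196) [heading=60, draw]
FD 2: (47,-5.196) -> (48,-3.464) [heading=60, draw]
LT 30: heading 60 -> 90
LT 150: heading 90 -> 240
Final: pos=(48,-3.464), heading=240, 6 segment(s) drawn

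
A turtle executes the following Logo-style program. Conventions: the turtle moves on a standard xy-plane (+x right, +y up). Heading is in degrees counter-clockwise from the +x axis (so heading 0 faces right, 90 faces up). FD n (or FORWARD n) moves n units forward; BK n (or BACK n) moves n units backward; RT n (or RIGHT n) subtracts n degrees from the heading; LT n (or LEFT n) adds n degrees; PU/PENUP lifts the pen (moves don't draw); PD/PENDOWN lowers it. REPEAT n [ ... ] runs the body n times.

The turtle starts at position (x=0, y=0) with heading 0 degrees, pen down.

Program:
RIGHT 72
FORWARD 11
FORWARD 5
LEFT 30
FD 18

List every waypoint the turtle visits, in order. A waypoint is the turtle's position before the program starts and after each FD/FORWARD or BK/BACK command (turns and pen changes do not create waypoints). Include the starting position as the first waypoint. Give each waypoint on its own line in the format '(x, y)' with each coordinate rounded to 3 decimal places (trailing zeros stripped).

Answer: (0, 0)
(3.399, -10.462)
(4.944, -15.217)
(18.321, -27.261)

Derivation:
Executing turtle program step by step:
Start: pos=(0,0), heading=0, pen down
RT 72: heading 0 -> 288
FD 11: (0,0) -> (3.399,-10.462) [heading=288, draw]
FD 5: (3.399,-10.462) -> (4.944,-15.217) [heading=288, draw]
LT 30: heading 288 -> 318
FD 18: (4.944,-15.217) -> (18.321,-27.261) [heading=318, draw]
Final: pos=(18.321,-27.261), heading=318, 3 segment(s) drawn
Waypoints (4 total):
(0, 0)
(3.399, -10.462)
(4.944, -15.217)
(18.321, -27.261)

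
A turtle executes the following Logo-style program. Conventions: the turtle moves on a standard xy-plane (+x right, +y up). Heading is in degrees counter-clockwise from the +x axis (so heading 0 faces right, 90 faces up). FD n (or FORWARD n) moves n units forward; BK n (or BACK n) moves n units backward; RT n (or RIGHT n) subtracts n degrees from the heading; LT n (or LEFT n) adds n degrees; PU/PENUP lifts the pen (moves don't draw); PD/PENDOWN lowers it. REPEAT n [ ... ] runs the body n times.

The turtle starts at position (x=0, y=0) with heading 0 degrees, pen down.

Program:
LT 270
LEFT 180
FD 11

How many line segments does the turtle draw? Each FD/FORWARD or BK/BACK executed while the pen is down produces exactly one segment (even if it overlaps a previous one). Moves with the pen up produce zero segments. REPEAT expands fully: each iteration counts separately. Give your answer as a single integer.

Answer: 1

Derivation:
Executing turtle program step by step:
Start: pos=(0,0), heading=0, pen down
LT 270: heading 0 -> 270
LT 180: heading 270 -> 90
FD 11: (0,0) -> (0,11) [heading=90, draw]
Final: pos=(0,11), heading=90, 1 segment(s) drawn
Segments drawn: 1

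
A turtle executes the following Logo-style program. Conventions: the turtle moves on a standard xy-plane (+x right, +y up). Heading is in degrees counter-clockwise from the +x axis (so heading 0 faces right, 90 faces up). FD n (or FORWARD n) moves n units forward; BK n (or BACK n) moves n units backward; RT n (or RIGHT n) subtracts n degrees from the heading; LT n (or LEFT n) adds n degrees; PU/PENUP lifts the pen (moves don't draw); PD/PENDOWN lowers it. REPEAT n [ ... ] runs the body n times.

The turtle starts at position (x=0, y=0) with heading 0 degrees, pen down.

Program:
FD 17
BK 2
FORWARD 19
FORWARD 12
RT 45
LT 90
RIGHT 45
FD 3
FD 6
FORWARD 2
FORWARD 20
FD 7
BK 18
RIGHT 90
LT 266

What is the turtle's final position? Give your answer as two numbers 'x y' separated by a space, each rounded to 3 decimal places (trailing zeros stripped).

Executing turtle program step by step:
Start: pos=(0,0), heading=0, pen down
FD 17: (0,0) -> (17,0) [heading=0, draw]
BK 2: (17,0) -> (15,0) [heading=0, draw]
FD 19: (15,0) -> (34,0) [heading=0, draw]
FD 12: (34,0) -> (46,0) [heading=0, draw]
RT 45: heading 0 -> 315
LT 90: heading 315 -> 45
RT 45: heading 45 -> 0
FD 3: (46,0) -> (49,0) [heading=0, draw]
FD 6: (49,0) -> (55,0) [heading=0, draw]
FD 2: (55,0) -> (57,0) [heading=0, draw]
FD 20: (57,0) -> (77,0) [heading=0, draw]
FD 7: (77,0) -> (84,0) [heading=0, draw]
BK 18: (84,0) -> (66,0) [heading=0, draw]
RT 90: heading 0 -> 270
LT 266: heading 270 -> 176
Final: pos=(66,0), heading=176, 10 segment(s) drawn

Answer: 66 0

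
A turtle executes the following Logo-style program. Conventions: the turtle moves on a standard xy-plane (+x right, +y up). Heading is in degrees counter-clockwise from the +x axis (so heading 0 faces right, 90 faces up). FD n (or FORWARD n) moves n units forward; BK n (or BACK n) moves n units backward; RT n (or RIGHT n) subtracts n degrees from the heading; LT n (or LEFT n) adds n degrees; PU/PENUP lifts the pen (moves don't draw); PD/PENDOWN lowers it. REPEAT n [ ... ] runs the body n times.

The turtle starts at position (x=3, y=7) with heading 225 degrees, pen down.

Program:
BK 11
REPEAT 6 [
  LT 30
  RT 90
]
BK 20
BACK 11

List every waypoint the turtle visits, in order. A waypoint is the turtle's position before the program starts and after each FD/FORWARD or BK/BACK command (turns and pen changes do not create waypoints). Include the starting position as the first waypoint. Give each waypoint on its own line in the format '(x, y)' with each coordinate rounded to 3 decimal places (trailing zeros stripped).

Answer: (3, 7)
(10.778, 14.778)
(24.92, 28.92)
(32.698, 36.698)

Derivation:
Executing turtle program step by step:
Start: pos=(3,7), heading=225, pen down
BK 11: (3,7) -> (10.778,14.778) [heading=225, draw]
REPEAT 6 [
  -- iteration 1/6 --
  LT 30: heading 225 -> 255
  RT 90: heading 255 -> 165
  -- iteration 2/6 --
  LT 30: heading 165 -> 195
  RT 90: heading 195 -> 105
  -- iteration 3/6 --
  LT 30: heading 105 -> 135
  RT 90: heading 135 -> 45
  -- iteration 4/6 --
  LT 30: heading 45 -> 75
  RT 90: heading 75 -> 345
  -- iteration 5/6 --
  LT 30: heading 345 -> 15
  RT 90: heading 15 -> 285
  -- iteration 6/6 --
  LT 30: heading 285 -> 315
  RT 90: heading 315 -> 225
]
BK 20: (10.778,14.778) -> (24.92,28.92) [heading=225, draw]
BK 11: (24.92,28.92) -> (32.698,36.698) [heading=225, draw]
Final: pos=(32.698,36.698), heading=225, 3 segment(s) drawn
Waypoints (4 total):
(3, 7)
(10.778, 14.778)
(24.92, 28.92)
(32.698, 36.698)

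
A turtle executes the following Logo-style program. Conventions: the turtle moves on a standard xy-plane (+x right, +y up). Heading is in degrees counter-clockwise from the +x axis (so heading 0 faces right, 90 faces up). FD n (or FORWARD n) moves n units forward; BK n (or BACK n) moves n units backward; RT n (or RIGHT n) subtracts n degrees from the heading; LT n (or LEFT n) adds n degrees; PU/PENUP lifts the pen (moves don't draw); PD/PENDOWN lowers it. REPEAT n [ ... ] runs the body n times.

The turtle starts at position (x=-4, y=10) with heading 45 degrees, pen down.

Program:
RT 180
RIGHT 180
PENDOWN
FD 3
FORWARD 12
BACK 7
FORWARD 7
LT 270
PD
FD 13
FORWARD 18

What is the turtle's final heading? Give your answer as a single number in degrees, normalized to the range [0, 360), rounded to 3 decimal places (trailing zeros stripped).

Executing turtle program step by step:
Start: pos=(-4,10), heading=45, pen down
RT 180: heading 45 -> 225
RT 180: heading 225 -> 45
PD: pen down
FD 3: (-4,10) -> (-1.879,12.121) [heading=45, draw]
FD 12: (-1.879,12.121) -> (6.607,20.607) [heading=45, draw]
BK 7: (6.607,20.607) -> (1.657,15.657) [heading=45, draw]
FD 7: (1.657,15.657) -> (6.607,20.607) [heading=45, draw]
LT 270: heading 45 -> 315
PD: pen down
FD 13: (6.607,20.607) -> (15.799,11.414) [heading=315, draw]
FD 18: (15.799,11.414) -> (28.527,-1.314) [heading=315, draw]
Final: pos=(28.527,-1.314), heading=315, 6 segment(s) drawn

Answer: 315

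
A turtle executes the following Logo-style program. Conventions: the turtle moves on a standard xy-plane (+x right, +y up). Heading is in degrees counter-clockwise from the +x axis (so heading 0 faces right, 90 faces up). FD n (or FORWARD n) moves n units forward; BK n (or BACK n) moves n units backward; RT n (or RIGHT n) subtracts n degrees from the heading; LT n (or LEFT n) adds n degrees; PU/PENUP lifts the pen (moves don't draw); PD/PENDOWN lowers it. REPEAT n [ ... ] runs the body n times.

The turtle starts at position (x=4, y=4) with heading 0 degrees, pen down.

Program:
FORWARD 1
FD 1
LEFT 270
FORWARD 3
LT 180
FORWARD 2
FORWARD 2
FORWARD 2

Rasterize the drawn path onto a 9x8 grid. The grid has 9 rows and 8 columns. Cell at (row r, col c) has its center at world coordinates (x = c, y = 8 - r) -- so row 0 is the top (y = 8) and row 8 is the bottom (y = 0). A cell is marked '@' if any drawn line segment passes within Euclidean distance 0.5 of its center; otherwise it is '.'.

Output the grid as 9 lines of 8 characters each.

Answer: ........
......@.
......@.
......@.
....@@@.
......@.
......@.
......@.
........

Derivation:
Segment 0: (4,4) -> (5,4)
Segment 1: (5,4) -> (6,4)
Segment 2: (6,4) -> (6,1)
Segment 3: (6,1) -> (6,3)
Segment 4: (6,3) -> (6,5)
Segment 5: (6,5) -> (6,7)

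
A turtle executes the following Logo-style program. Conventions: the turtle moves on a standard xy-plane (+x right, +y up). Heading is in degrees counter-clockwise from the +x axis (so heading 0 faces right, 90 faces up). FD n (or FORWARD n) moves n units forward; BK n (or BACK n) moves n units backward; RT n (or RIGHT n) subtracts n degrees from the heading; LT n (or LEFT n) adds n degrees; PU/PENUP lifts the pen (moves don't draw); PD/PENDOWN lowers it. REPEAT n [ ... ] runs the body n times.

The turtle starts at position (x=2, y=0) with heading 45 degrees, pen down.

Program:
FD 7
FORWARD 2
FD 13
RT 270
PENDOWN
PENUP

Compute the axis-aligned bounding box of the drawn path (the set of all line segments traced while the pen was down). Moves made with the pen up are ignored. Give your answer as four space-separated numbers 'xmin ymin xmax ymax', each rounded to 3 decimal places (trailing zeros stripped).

Answer: 2 0 17.556 15.556

Derivation:
Executing turtle program step by step:
Start: pos=(2,0), heading=45, pen down
FD 7: (2,0) -> (6.95,4.95) [heading=45, draw]
FD 2: (6.95,4.95) -> (8.364,6.364) [heading=45, draw]
FD 13: (8.364,6.364) -> (17.556,15.556) [heading=45, draw]
RT 270: heading 45 -> 135
PD: pen down
PU: pen up
Final: pos=(17.556,15.556), heading=135, 3 segment(s) drawn

Segment endpoints: x in {2, 6.95, 8.364, 17.556}, y in {0, 4.95, 6.364, 15.556}
xmin=2, ymin=0, xmax=17.556, ymax=15.556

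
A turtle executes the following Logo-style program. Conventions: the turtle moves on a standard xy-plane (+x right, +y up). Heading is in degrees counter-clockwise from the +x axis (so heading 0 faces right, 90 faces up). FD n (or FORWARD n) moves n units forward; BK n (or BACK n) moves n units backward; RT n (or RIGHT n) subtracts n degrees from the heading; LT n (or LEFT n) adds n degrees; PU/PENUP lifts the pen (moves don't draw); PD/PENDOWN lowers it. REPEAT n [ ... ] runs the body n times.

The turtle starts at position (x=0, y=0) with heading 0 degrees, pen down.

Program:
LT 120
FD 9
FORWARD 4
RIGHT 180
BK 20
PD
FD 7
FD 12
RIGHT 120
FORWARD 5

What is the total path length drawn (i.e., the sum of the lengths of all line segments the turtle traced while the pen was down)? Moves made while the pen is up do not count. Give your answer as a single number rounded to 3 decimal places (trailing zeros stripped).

Executing turtle program step by step:
Start: pos=(0,0), heading=0, pen down
LT 120: heading 0 -> 120
FD 9: (0,0) -> (-4.5,7.794) [heading=120, draw]
FD 4: (-4.5,7.794) -> (-6.5,11.258) [heading=120, draw]
RT 180: heading 120 -> 300
BK 20: (-6.5,11.258) -> (-16.5,28.579) [heading=300, draw]
PD: pen down
FD 7: (-16.5,28.579) -> (-13,22.517) [heading=300, draw]
FD 12: (-13,22.517) -> (-7,12.124) [heading=300, draw]
RT 120: heading 300 -> 180
FD 5: (-7,12.124) -> (-12,12.124) [heading=180, draw]
Final: pos=(-12,12.124), heading=180, 6 segment(s) drawn

Segment lengths:
  seg 1: (0,0) -> (-4.5,7.794), length = 9
  seg 2: (-4.5,7.794) -> (-6.5,11.258), length = 4
  seg 3: (-6.5,11.258) -> (-16.5,28.579), length = 20
  seg 4: (-16.5,28.579) -> (-13,22.517), length = 7
  seg 5: (-13,22.517) -> (-7,12.124), length = 12
  seg 6: (-7,12.124) -> (-12,12.124), length = 5
Total = 57

Answer: 57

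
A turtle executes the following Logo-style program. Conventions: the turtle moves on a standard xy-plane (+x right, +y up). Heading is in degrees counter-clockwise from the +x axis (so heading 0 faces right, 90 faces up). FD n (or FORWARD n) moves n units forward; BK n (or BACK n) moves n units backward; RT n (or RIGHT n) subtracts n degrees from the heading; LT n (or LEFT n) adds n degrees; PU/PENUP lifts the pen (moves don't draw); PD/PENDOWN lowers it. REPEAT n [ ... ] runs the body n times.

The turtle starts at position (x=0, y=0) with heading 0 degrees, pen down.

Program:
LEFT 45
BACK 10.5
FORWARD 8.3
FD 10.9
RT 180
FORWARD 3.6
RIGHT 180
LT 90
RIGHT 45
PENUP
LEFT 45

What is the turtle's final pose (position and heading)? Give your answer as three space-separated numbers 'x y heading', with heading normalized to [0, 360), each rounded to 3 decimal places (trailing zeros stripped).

Answer: 3.606 3.606 135

Derivation:
Executing turtle program step by step:
Start: pos=(0,0), heading=0, pen down
LT 45: heading 0 -> 45
BK 10.5: (0,0) -> (-7.425,-7.425) [heading=45, draw]
FD 8.3: (-7.425,-7.425) -> (-1.556,-1.556) [heading=45, draw]
FD 10.9: (-1.556,-1.556) -> (6.152,6.152) [heading=45, draw]
RT 180: heading 45 -> 225
FD 3.6: (6.152,6.152) -> (3.606,3.606) [heading=225, draw]
RT 180: heading 225 -> 45
LT 90: heading 45 -> 135
RT 45: heading 135 -> 90
PU: pen up
LT 45: heading 90 -> 135
Final: pos=(3.606,3.606), heading=135, 4 segment(s) drawn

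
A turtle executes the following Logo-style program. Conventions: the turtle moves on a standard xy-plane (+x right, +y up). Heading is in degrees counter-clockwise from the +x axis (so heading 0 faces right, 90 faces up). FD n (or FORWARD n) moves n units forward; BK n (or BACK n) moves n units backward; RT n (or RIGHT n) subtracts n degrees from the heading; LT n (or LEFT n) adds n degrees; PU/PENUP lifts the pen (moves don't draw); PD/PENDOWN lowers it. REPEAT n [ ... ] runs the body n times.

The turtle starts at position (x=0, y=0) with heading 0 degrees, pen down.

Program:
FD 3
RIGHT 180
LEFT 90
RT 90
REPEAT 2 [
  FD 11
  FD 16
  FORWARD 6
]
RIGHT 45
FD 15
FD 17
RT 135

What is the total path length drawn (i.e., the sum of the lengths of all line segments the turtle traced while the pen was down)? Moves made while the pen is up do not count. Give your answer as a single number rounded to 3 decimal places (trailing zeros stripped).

Executing turtle program step by step:
Start: pos=(0,0), heading=0, pen down
FD 3: (0,0) -> (3,0) [heading=0, draw]
RT 180: heading 0 -> 180
LT 90: heading 180 -> 270
RT 90: heading 270 -> 180
REPEAT 2 [
  -- iteration 1/2 --
  FD 11: (3,0) -> (-8,0) [heading=180, draw]
  FD 16: (-8,0) -> (-24,0) [heading=180, draw]
  FD 6: (-24,0) -> (-30,0) [heading=180, draw]
  -- iteration 2/2 --
  FD 11: (-30,0) -> (-41,0) [heading=180, draw]
  FD 16: (-41,0) -> (-57,0) [heading=180, draw]
  FD 6: (-57,0) -> (-63,0) [heading=180, draw]
]
RT 45: heading 180 -> 135
FD 15: (-63,0) -> (-73.607,10.607) [heading=135, draw]
FD 17: (-73.607,10.607) -> (-85.627,22.627) [heading=135, draw]
RT 135: heading 135 -> 0
Final: pos=(-85.627,22.627), heading=0, 9 segment(s) drawn

Segment lengths:
  seg 1: (0,0) -> (3,0), length = 3
  seg 2: (3,0) -> (-8,0), length = 11
  seg 3: (-8,0) -> (-24,0), length = 16
  seg 4: (-24,0) -> (-30,0), length = 6
  seg 5: (-30,0) -> (-41,0), length = 11
  seg 6: (-41,0) -> (-57,0), length = 16
  seg 7: (-57,0) -> (-63,0), length = 6
  seg 8: (-63,0) -> (-73.607,10.607), length = 15
  seg 9: (-73.607,10.607) -> (-85.627,22.627), length = 17
Total = 101

Answer: 101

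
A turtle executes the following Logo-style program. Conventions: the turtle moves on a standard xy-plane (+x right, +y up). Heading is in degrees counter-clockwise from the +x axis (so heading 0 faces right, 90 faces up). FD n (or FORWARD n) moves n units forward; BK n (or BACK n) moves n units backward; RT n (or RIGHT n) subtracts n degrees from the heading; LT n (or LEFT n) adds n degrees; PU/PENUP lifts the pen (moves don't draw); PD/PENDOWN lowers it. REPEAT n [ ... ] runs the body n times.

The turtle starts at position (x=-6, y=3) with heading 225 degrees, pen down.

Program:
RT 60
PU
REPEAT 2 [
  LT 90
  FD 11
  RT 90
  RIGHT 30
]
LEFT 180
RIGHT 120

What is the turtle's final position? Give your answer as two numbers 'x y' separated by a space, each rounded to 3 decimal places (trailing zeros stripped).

Answer: -16.625 -15.403

Derivation:
Executing turtle program step by step:
Start: pos=(-6,3), heading=225, pen down
RT 60: heading 225 -> 165
PU: pen up
REPEAT 2 [
  -- iteration 1/2 --
  LT 90: heading 165 -> 255
  FD 11: (-6,3) -> (-8.847,-7.625) [heading=255, move]
  RT 90: heading 255 -> 165
  RT 30: heading 165 -> 135
  -- iteration 2/2 --
  LT 90: heading 135 -> 225
  FD 11: (-8.847,-7.625) -> (-16.625,-15.403) [heading=225, move]
  RT 90: heading 225 -> 135
  RT 30: heading 135 -> 105
]
LT 180: heading 105 -> 285
RT 120: heading 285 -> 165
Final: pos=(-16.625,-15.403), heading=165, 0 segment(s) drawn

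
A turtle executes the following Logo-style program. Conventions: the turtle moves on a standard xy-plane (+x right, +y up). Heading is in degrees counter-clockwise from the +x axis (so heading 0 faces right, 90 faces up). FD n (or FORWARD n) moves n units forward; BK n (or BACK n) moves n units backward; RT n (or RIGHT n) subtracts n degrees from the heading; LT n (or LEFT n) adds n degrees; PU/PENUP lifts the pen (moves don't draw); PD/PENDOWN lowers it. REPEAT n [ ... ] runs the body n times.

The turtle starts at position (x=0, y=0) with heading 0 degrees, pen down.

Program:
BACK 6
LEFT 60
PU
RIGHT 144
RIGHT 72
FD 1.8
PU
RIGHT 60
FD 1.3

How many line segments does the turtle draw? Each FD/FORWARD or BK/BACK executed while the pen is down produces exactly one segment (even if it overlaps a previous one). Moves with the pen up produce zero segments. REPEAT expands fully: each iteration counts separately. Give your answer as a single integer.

Answer: 1

Derivation:
Executing turtle program step by step:
Start: pos=(0,0), heading=0, pen down
BK 6: (0,0) -> (-6,0) [heading=0, draw]
LT 60: heading 0 -> 60
PU: pen up
RT 144: heading 60 -> 276
RT 72: heading 276 -> 204
FD 1.8: (-6,0) -> (-7.644,-0.732) [heading=204, move]
PU: pen up
RT 60: heading 204 -> 144
FD 1.3: (-7.644,-0.732) -> (-8.696,0.032) [heading=144, move]
Final: pos=(-8.696,0.032), heading=144, 1 segment(s) drawn
Segments drawn: 1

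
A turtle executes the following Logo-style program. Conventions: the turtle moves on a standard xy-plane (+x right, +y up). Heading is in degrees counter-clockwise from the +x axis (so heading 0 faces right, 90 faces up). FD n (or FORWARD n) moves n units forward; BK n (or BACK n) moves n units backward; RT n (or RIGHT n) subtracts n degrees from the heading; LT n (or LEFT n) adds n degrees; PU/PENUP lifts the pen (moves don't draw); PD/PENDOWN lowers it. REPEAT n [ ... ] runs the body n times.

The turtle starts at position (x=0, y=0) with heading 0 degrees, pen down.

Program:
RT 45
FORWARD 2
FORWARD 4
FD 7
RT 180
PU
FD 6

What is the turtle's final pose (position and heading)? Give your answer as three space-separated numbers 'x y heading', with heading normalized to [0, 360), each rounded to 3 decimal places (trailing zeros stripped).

Answer: 4.95 -4.95 135

Derivation:
Executing turtle program step by step:
Start: pos=(0,0), heading=0, pen down
RT 45: heading 0 -> 315
FD 2: (0,0) -> (1.414,-1.414) [heading=315, draw]
FD 4: (1.414,-1.414) -> (4.243,-4.243) [heading=315, draw]
FD 7: (4.243,-4.243) -> (9.192,-9.192) [heading=315, draw]
RT 180: heading 315 -> 135
PU: pen up
FD 6: (9.192,-9.192) -> (4.95,-4.95) [heading=135, move]
Final: pos=(4.95,-4.95), heading=135, 3 segment(s) drawn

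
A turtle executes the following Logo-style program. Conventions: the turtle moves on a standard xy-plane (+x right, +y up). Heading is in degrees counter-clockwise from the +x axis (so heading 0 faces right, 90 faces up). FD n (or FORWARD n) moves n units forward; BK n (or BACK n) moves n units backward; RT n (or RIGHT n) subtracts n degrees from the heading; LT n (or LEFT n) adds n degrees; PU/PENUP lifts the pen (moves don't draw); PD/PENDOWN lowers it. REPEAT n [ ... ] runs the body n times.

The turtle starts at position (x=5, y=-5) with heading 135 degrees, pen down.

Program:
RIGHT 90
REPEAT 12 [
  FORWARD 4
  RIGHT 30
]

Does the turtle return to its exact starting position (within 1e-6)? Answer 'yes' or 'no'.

Answer: yes

Derivation:
Executing turtle program step by step:
Start: pos=(5,-5), heading=135, pen down
RT 90: heading 135 -> 45
REPEAT 12 [
  -- iteration 1/12 --
  FD 4: (5,-5) -> (7.828,-2.172) [heading=45, draw]
  RT 30: heading 45 -> 15
  -- iteration 2/12 --
  FD 4: (7.828,-2.172) -> (11.692,-1.136) [heading=15, draw]
  RT 30: heading 15 -> 345
  -- iteration 3/12 --
  FD 4: (11.692,-1.136) -> (15.556,-2.172) [heading=345, draw]
  RT 30: heading 345 -> 315
  -- iteration 4/12 --
  FD 4: (15.556,-2.172) -> (18.384,-5) [heading=315, draw]
  RT 30: heading 315 -> 285
  -- iteration 5/12 --
  FD 4: (18.384,-5) -> (19.42,-8.864) [heading=285, draw]
  RT 30: heading 285 -> 255
  -- iteration 6/12 --
  FD 4: (19.42,-8.864) -> (18.384,-12.727) [heading=255, draw]
  RT 30: heading 255 -> 225
  -- iteration 7/12 --
  FD 4: (18.384,-12.727) -> (15.556,-15.556) [heading=225, draw]
  RT 30: heading 225 -> 195
  -- iteration 8/12 --
  FD 4: (15.556,-15.556) -> (11.692,-16.591) [heading=195, draw]
  RT 30: heading 195 -> 165
  -- iteration 9/12 --
  FD 4: (11.692,-16.591) -> (7.828,-15.556) [heading=165, draw]
  RT 30: heading 165 -> 135
  -- iteration 10/12 --
  FD 4: (7.828,-15.556) -> (5,-12.727) [heading=135, draw]
  RT 30: heading 135 -> 105
  -- iteration 11/12 --
  FD 4: (5,-12.727) -> (3.965,-8.864) [heading=105, draw]
  RT 30: heading 105 -> 75
  -- iteration 12/12 --
  FD 4: (3.965,-8.864) -> (5,-5) [heading=75, draw]
  RT 30: heading 75 -> 45
]
Final: pos=(5,-5), heading=45, 12 segment(s) drawn

Start position: (5, -5)
Final position: (5, -5)
Distance = 0; < 1e-6 -> CLOSED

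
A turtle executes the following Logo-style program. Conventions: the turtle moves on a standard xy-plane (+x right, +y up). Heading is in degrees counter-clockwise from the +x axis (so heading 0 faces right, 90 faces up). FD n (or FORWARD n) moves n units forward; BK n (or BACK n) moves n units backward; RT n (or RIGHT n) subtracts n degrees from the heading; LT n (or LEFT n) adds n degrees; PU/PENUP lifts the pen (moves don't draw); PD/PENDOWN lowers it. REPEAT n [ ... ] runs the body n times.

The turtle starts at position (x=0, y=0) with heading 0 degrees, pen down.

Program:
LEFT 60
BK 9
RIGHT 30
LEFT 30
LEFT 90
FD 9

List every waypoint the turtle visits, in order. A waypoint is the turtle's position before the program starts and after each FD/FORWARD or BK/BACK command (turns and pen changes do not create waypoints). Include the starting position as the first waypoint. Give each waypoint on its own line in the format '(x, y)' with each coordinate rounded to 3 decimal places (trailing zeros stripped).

Answer: (0, 0)
(-4.5, -7.794)
(-12.294, -3.294)

Derivation:
Executing turtle program step by step:
Start: pos=(0,0), heading=0, pen down
LT 60: heading 0 -> 60
BK 9: (0,0) -> (-4.5,-7.794) [heading=60, draw]
RT 30: heading 60 -> 30
LT 30: heading 30 -> 60
LT 90: heading 60 -> 150
FD 9: (-4.5,-7.794) -> (-12.294,-3.294) [heading=150, draw]
Final: pos=(-12.294,-3.294), heading=150, 2 segment(s) drawn
Waypoints (3 total):
(0, 0)
(-4.5, -7.794)
(-12.294, -3.294)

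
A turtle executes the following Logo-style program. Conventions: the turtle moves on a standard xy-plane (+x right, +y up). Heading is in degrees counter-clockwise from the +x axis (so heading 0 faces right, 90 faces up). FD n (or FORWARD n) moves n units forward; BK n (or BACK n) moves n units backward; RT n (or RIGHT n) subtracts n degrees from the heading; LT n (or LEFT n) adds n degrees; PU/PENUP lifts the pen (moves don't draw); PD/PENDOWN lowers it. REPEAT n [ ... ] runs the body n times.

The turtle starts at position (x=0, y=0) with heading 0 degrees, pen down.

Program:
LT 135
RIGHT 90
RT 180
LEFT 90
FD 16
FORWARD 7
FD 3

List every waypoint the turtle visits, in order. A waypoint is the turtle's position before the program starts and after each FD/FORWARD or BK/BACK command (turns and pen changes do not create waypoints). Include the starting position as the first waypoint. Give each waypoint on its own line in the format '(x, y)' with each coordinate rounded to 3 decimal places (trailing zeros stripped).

Executing turtle program step by step:
Start: pos=(0,0), heading=0, pen down
LT 135: heading 0 -> 135
RT 90: heading 135 -> 45
RT 180: heading 45 -> 225
LT 90: heading 225 -> 315
FD 16: (0,0) -> (11.314,-11.314) [heading=315, draw]
FD 7: (11.314,-11.314) -> (16.263,-16.263) [heading=315, draw]
FD 3: (16.263,-16.263) -> (18.385,-18.385) [heading=315, draw]
Final: pos=(18.385,-18.385), heading=315, 3 segment(s) drawn
Waypoints (4 total):
(0, 0)
(11.314, -11.314)
(16.263, -16.263)
(18.385, -18.385)

Answer: (0, 0)
(11.314, -11.314)
(16.263, -16.263)
(18.385, -18.385)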